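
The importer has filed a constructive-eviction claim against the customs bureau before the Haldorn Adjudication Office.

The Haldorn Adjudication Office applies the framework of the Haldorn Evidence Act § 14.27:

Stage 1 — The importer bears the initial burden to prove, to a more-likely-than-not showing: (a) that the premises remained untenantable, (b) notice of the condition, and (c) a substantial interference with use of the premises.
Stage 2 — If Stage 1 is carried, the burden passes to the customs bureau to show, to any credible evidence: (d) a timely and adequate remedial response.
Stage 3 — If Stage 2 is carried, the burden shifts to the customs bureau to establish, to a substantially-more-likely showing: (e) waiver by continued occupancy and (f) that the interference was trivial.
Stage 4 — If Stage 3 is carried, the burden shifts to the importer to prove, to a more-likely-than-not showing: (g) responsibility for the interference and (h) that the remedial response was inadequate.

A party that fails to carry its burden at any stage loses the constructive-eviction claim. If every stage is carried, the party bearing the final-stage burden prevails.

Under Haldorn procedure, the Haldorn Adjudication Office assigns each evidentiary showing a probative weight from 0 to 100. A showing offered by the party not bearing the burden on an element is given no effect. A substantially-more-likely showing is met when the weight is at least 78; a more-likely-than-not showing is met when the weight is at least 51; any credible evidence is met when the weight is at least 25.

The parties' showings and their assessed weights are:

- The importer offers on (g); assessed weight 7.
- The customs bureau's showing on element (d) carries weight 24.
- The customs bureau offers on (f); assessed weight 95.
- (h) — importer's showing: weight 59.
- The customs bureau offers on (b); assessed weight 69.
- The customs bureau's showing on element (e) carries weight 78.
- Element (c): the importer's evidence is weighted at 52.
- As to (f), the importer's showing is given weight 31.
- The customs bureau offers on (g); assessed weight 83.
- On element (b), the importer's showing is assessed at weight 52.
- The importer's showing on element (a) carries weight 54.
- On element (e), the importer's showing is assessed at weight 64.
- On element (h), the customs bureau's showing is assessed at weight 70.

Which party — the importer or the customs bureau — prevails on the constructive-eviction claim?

importer

Stage 1 — burden on importer; standard: a more-likely-than-not showing (weight is at least 51).
    (a): 54 ≥ 51 [met]
    (b): 52 (customs bureau's 69 disregarded) ≥ 51 [met]
    (c): 52 ≥ 51 [met]
  Stage 1 is satisfied; the onus moves to the customs bureau.
Stage 2 — burden on customs bureau; standard: any credible evidence (weight is at least 25).
    (d): 24 < 25 [not met]
  Stage 2 not carried; the customs bureau fails its burden.
The analysis ends at Stage 2; the importer prevails.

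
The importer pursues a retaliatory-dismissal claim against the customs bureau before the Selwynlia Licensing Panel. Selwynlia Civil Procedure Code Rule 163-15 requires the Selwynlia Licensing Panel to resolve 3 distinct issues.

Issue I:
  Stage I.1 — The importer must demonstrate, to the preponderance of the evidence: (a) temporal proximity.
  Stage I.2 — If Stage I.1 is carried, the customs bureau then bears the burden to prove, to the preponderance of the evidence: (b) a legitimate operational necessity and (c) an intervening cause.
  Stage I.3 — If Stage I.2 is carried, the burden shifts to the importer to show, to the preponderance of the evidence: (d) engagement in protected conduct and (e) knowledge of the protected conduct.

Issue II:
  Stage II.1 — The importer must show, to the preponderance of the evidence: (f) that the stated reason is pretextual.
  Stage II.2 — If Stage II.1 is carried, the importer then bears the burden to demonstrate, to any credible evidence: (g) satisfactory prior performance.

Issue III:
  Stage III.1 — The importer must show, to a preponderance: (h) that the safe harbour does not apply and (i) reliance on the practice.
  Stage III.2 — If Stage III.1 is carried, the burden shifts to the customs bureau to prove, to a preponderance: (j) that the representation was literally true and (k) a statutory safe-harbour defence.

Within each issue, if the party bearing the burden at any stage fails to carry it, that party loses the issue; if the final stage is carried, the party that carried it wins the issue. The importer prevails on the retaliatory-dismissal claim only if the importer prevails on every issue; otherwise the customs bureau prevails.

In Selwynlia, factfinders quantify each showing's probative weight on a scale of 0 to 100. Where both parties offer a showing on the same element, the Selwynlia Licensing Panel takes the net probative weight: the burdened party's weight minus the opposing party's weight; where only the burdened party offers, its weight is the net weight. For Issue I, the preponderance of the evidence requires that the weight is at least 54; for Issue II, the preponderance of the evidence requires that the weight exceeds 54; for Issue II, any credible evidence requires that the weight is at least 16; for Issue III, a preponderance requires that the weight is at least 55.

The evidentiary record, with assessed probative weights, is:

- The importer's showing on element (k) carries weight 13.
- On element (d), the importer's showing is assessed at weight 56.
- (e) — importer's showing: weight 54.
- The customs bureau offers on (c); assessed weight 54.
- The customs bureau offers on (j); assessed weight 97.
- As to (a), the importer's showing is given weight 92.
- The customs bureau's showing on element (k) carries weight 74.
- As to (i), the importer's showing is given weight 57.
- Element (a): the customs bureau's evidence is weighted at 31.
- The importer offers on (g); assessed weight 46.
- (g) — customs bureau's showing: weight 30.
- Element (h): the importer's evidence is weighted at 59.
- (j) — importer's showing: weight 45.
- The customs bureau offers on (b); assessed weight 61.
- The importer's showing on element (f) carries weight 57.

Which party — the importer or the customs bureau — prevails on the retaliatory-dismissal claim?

— Issue I —
At Stage I.1 the importer must meet the preponderance of the evidence (weight is at least 54): on (a) the weight is 92 less the opposing 31 gives net 61, which does reach 54, so (a) meets the standard.
  Stage I.1 is satisfied; the onus moves to the customs bureau.
At Stage I.2 the customs bureau must meet the preponderance of the evidence (weight is at least 54): on (b) the weight is 61, which does reach 54, so (b) meets the standard; on (c) the weight is 54, ≥ 54, so (c) meets the standard.
  Stage I.2 carried; the burden shifts to the importer.
At Stage I.3 the importer must meet the preponderance of the evidence (weight is at least 54): on (d) the weight is 56, which does reach 54, so (d) meets the standard; on (e) the weight is 54, ≥ 54, so (e) meets the standard.
  All elements met at the final stage.
Every stage carried; the importer prevails on this issue.
— Issue II —
Stage II.1 — burden on importer; standard: the preponderance of the evidence (weight exceeds 54).
    (f): 57 > 54 [met]
  Stage II.1 is satisfied; the importer continues to bear the burden.
Stage II.2 — burden on importer; standard: any credible evidence (weight is at least 16).
    (g): 46 − 30 = 16 ≥ 16 [met]
  All elements met at the final stage.
With every stage satisfied, the importer prevails on this issue.
— Issue III —
Stage III.1 — burden on importer; standard: a preponderance (weight is at least 55).
    (h): 59 ≥ 55 [met]
    (i): 57 ≥ 55 [met]
  All elements met. The burden passes to the customs bureau.
Stage III.2 — burden on customs bureau; standard: a preponderance (weight is at least 55).
    (j): 97 − 45 = 52 < 55 [not met]
    (k): 74 − 13 = 61 ≥ 55 [met]
  Stage III.2 not carried; the customs bureau fails its burden.
The analysis ends at Stage III.2; the importer prevails on this issue.
Per-issue: Issue I → importer; Issue II → importer; Issue III → importer. The importer must prevail on every issue; overall, the importer prevails.

importer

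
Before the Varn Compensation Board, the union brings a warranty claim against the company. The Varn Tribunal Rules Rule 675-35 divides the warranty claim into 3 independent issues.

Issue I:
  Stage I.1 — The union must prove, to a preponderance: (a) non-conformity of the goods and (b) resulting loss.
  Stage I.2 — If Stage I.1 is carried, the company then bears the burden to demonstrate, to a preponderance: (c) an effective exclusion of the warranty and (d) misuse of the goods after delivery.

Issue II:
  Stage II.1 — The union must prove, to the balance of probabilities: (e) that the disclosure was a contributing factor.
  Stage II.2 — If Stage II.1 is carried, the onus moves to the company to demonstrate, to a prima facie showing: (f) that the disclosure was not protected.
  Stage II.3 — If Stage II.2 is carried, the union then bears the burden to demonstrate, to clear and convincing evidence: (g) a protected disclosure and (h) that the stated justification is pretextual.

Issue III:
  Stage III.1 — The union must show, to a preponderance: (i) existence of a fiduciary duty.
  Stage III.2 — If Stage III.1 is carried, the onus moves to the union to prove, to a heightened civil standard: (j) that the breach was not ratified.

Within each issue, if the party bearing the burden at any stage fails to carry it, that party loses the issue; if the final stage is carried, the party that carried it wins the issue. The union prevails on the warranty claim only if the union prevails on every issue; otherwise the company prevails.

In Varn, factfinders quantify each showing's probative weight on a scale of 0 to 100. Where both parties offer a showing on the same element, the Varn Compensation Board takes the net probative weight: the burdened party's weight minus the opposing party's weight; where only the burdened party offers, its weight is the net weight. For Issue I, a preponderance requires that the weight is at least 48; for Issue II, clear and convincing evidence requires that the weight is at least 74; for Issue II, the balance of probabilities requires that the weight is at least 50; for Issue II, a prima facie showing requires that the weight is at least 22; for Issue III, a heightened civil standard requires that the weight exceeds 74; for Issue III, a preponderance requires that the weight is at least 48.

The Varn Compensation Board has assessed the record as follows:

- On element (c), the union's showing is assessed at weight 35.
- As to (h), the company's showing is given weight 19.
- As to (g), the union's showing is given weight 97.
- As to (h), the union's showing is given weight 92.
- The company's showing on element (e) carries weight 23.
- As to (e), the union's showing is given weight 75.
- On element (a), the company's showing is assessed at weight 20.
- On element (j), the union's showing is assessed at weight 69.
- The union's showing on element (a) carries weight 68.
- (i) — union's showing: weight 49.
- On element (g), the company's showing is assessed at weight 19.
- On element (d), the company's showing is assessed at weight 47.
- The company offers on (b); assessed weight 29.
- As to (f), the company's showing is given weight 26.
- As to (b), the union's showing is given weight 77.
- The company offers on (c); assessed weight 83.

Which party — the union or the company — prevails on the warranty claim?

company

— Issue I —
At Stage I.1 the union must meet a preponderance (weight is at least 48): on (a) the weight is 68 less the opposing 20 gives net 48, which does reach 48, so (a) meets the standard; on (b) the weight is 77 less the opposing 29 gives net 48, ≥ 48, so (b) meets the standard.
  The union carries Stage I.1; the company now bears the burden.
At Stage I.2 the company must meet a preponderance (weight is at least 48): on (c) the weight is 83 less the opposing 35 gives net 48, which does reach 48, so (c) meets the standard; on (d) the weight is 47, < 48, so (d) does not meet the standard.
  The company does not carry Stage I.2.
The union prevails on this issue.
— Issue II —
Stage II.1 — burden on union; standard: the balance of probabilities (weight is at least 50).
    (e): 75 − 23 = 52 ≥ 50 [met]
  Stage II.1 is satisfied; the onus moves to the company.
Stage II.2 — burden on company; standard: a prima facie showing (weight is at least 22).
    (f): 26 ≥ 22 [met]
  All elements met. The burden passes to the union.
Stage II.3 — burden on union; standard: clear and convincing evidence (weight is at least 74).
    (g): 97 − 19 = 78 ≥ 74 [met]
    (h): 92 − 19 = 73 < 74 [not met]
  Stage II.3 not carried; the union fails its burden.
The analysis ends at Stage II.3; the company prevails on this issue.
— Issue III —
Stage III.1 — burden on union; standard: a preponderance (weight is at least 48).
    (i): 49 ≥ 48 [met]
  All elements met. The union retains the burden for Stage III.2.
Stage III.2 — burden on union; standard: a heightened civil standard (weight exceeds 74).
    (j): 69 ≤ 74 [not met]
  Not every element is met, so the union fails to carry Stage III.2.
So the company prevails on this issue.
Per-issue: Issue I → union; Issue II → company; Issue III → company. The union must prevail on every issue; overall, the company prevails.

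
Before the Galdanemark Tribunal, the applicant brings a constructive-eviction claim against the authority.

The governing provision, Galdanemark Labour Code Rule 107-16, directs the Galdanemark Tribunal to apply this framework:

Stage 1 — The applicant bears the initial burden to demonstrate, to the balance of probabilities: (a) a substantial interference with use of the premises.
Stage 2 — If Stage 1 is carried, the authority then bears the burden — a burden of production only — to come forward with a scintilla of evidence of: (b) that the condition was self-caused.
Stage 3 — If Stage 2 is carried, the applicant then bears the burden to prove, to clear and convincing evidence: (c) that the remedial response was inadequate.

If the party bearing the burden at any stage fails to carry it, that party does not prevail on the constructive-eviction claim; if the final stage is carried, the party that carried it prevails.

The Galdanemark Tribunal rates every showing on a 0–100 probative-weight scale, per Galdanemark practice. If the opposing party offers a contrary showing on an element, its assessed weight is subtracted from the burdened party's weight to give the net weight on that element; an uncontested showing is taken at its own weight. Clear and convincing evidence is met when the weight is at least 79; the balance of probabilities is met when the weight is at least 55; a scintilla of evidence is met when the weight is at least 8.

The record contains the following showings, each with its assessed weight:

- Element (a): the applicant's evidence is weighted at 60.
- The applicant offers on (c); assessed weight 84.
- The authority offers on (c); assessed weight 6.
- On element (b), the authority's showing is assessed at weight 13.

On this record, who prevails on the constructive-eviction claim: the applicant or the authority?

At Stage 1 the applicant must meet the balance of probabilities (weight is at least 55): on (a) the weight is 60, ≥ 55, so (a) meets the standard.
  The applicant carries Stage 1; the authority now bears the burden.
At Stage 2 the authority must meet a scintilla of evidence (weight is at least 8): on (b) the weight is 13, which does reach 8, so (b) meets the standard.
  Stage 2 is satisfied; the onus moves to the applicant.
At Stage 3 the applicant must meet clear and convincing evidence (weight is at least 79): on (c) the weight is 84 less the opposing 6 gives net 78, which does not reach 79, so (c) does not meet the standard.
  Not every element is met, so the applicant fails to carry Stage 3.
The analysis ends at Stage 3; the authority prevails.

authority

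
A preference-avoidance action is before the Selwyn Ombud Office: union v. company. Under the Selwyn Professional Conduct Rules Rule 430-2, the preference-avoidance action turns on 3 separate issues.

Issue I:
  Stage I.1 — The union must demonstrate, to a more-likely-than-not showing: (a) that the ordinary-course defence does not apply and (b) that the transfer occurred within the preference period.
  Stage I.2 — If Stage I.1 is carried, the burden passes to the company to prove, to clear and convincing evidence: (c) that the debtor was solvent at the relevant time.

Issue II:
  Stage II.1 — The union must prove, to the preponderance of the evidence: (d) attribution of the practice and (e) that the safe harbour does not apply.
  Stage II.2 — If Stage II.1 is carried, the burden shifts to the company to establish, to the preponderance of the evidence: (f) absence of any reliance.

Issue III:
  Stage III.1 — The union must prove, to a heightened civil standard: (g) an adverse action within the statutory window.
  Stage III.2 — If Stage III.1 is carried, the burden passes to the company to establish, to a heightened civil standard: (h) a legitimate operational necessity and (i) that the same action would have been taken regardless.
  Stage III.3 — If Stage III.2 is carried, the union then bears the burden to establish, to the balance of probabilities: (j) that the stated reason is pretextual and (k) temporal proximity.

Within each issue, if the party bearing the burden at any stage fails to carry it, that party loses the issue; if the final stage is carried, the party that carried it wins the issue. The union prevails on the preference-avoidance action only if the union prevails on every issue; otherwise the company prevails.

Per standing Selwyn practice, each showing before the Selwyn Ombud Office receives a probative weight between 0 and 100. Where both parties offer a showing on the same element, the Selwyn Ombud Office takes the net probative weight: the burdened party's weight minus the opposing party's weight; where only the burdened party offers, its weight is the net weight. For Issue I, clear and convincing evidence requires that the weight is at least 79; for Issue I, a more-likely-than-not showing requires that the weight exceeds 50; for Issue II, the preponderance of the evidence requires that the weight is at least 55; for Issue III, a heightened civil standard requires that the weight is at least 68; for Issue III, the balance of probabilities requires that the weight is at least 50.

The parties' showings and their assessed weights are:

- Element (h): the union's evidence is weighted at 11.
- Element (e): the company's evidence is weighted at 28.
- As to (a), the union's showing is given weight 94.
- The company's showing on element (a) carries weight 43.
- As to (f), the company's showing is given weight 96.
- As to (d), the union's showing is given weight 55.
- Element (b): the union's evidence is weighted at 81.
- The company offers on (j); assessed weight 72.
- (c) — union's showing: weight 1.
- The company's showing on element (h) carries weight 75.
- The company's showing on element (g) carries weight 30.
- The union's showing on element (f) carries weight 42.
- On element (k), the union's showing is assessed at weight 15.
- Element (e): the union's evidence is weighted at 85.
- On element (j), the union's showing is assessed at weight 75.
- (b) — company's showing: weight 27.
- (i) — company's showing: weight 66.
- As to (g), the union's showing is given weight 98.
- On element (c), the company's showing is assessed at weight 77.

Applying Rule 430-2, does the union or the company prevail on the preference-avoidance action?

— Issue I —
Stage I.1 — burden on union; standard: a more-likely-than-not showing (weight exceeds 50).
    (a): 94 − 43 = 51 > 50 [met]
    (b): 81 − 27 = 54 > 50 [met]
  Stage I.1 is satisfied; the onus moves to the company.
Stage I.2 — burden on company; standard: clear and convincing evidence (weight is at least 79).
    (c): 77 − 1 = 76 < 79 [not met]
  Stage I.2 not carried; the company fails its burden.
The union prevails on this issue.
— Issue II —
Stage II.1 — burden on union; standard: the preponderance of the evidence (weight is at least 55).
    (d): 55 ≥ 55 [met]
    (e): 85 − 28 = 57 ≥ 55 [met]
  Stage II.1 carried; the burden shifts to the company.
Stage II.2 — burden on company; standard: the preponderance of the evidence (weight is at least 55).
    (f): 96 − 42 = 54 < 55 [not met]
  The company does not carry Stage II.2.
So the union prevails on this issue.
— Issue III —
Stage III.1 (union, a heightened civil standard, weight is at least 68): (g) net 98−30=68 ≥ 68 — meets.
  The union carries Stage III.1; the company now bears the burden.
Stage III.2 (company, a heightened civil standard, weight is at least 68): (h) net 75−11=64 < 68 — fails; (i) 66 < 68 — fails.
  Not every element is met, so the company fails to carry Stage III.2.
The analysis ends at Stage III.2; the union prevails on this issue.
Per-issue: Issue I → union; Issue II → union; Issue III → union. The union must prevail on every issue; overall, the union prevails.

union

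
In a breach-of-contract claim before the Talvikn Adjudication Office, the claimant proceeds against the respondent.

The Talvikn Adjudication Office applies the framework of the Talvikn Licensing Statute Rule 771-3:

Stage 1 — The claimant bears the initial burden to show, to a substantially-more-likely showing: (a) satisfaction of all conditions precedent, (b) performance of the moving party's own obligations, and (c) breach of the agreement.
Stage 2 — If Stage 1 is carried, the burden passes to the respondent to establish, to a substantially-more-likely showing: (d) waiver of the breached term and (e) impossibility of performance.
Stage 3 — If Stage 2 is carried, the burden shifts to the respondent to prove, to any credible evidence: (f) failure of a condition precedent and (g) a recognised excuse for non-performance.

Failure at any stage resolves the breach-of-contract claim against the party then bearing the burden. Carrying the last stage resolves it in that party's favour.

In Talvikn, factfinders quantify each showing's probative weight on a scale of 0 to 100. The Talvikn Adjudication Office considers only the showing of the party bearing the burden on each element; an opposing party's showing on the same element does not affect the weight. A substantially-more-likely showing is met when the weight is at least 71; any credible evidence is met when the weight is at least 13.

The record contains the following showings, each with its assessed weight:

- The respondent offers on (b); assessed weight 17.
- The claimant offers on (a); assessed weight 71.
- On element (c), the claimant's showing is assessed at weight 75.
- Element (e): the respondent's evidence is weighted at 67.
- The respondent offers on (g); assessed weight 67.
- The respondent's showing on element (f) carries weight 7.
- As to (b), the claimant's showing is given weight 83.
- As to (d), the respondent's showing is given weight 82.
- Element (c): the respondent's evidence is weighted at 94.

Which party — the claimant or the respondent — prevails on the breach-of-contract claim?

claimant

Stage 1 — burden on claimant; standard: a substantially-more-likely showing (weight is at least 71).
    (a): 71 ≥ 71 [met]
    (b): 83 (respondent's 17 disregarded) ≥ 71 [met]
    (c): 75 (respondent's 94 disregarded) ≥ 71 [met]
  The claimant carries Stage 1; the respondent now bears the burden.
Stage 2 — burden on respondent; standard: a substantially-more-likely showing (weight is at least 71).
    (d): 82 ≥ 71 [met]
    (e): 67 < 71 [not met]
  Not every element is met, so the respondent fails to carry Stage 2.
The claimant prevails.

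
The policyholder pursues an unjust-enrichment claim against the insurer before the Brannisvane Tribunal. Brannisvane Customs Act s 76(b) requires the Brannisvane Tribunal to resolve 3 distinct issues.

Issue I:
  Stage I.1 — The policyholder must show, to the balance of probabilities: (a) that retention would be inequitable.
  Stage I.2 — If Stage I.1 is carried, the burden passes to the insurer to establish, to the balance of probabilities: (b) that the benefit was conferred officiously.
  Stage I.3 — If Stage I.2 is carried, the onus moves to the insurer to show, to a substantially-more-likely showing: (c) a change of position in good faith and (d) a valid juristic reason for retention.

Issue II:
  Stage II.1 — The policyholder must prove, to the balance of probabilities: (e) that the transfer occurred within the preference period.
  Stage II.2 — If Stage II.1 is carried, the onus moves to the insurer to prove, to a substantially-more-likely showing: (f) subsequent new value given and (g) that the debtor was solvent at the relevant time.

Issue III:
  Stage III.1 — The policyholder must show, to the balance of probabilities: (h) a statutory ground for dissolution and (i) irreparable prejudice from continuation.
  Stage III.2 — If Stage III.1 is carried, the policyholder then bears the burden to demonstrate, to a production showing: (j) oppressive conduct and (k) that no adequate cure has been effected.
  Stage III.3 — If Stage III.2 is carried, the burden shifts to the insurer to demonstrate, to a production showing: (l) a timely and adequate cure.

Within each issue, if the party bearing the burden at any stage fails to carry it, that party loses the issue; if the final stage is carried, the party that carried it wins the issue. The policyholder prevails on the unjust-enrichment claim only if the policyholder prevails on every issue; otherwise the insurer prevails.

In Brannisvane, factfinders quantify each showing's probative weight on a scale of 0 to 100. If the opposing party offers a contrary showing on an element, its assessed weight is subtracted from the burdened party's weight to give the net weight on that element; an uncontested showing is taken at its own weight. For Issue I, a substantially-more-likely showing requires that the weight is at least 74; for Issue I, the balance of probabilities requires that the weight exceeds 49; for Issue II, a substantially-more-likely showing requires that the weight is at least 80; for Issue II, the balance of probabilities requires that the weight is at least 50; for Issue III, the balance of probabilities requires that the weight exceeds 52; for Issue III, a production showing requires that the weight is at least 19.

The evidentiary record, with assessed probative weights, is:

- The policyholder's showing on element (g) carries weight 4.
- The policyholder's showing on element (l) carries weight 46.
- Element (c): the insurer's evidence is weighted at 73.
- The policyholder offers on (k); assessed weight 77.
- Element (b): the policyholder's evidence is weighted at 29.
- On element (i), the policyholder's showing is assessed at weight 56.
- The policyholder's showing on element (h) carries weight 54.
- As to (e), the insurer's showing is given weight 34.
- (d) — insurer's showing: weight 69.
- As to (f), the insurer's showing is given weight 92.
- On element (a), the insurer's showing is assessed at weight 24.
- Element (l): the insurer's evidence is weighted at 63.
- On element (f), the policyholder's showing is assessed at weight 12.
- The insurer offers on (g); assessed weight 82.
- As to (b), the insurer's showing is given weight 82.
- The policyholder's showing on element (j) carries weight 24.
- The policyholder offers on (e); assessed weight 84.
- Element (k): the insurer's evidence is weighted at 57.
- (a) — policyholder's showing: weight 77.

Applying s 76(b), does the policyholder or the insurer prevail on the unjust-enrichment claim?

— Issue I —
Stage I.1 — burden on policyholder; standard: the balance of probabilities (weight exceeds 49).
    (a): 77 − 24 = 53 > 49 [met]
  Stage I.1 is satisfied; the onus moves to the insurer.
Stage I.2 — burden on insurer; standard: the balance of probabilities (weight exceeds 49).
    (b): 82 − 29 = 53 > 49 [met]
  Stage I.2 is satisfied; the insurer continues to bear the burden.
Stage I.3 — burden on insurer; standard: a substantially-more-likely showing (weight is at least 74).
    (c): 73 < 74 [not met]
    (d): 69 < 74 [not met]
  Not every element is met, so the insurer fails to carry Stage I.3.
So the policyholder prevails on this issue.
— Issue II —
Stage II.1 (policyholder, the balance of probabilities, weight is at least 50): (e) net 84−34=50 ≥ 50 — meets.
  All elements met. The burden passes to the insurer.
Stage II.2 (insurer, a substantially-more-likely showing, weight is at least 80): (f) net 92−12=80 ≥ 80 — meets; (g) net 82−4=78 < 80 — fails.
  Not every element is met, so the insurer fails to carry Stage II.2.
The analysis ends at Stage II.2; the policyholder prevails on this issue.
— Issue III —
At Stage III.1 the policyholder must meet the balance of probabilities (weight exceeds 52): on (h) the weight is 54, > 52, so (h) meets the standard; on (i) the weight is 56, > 52, so (i) meets the standard.
  Stage III.1 carried; the burden remains with the policyholder.
At Stage III.2 the policyholder must meet a production showing (weight is at least 19): on (j) the weight is 24, which does reach 19, so (j) meets the standard; on (k) the weight is 77 less the opposing 57 gives net 20, ≥ 19, so (k) meets the standard.
  Stage III.2 is satisfied; the onus moves to the insurer.
At Stage III.3 the insurer must meet a production showing (weight is at least 19): on (l) the weight is 63 less the opposing 46 gives net 17, which does not reach 19, so (l) does not meet the standard.
  Stage III.3 not carried; the insurer fails its burden.
So the policyholder prevails on this issue.
Per-issue: Issue I → policyholder; Issue II → policyholder; Issue III → policyholder. The policyholder must prevail on every issue; overall, the policyholder prevails.

policyholder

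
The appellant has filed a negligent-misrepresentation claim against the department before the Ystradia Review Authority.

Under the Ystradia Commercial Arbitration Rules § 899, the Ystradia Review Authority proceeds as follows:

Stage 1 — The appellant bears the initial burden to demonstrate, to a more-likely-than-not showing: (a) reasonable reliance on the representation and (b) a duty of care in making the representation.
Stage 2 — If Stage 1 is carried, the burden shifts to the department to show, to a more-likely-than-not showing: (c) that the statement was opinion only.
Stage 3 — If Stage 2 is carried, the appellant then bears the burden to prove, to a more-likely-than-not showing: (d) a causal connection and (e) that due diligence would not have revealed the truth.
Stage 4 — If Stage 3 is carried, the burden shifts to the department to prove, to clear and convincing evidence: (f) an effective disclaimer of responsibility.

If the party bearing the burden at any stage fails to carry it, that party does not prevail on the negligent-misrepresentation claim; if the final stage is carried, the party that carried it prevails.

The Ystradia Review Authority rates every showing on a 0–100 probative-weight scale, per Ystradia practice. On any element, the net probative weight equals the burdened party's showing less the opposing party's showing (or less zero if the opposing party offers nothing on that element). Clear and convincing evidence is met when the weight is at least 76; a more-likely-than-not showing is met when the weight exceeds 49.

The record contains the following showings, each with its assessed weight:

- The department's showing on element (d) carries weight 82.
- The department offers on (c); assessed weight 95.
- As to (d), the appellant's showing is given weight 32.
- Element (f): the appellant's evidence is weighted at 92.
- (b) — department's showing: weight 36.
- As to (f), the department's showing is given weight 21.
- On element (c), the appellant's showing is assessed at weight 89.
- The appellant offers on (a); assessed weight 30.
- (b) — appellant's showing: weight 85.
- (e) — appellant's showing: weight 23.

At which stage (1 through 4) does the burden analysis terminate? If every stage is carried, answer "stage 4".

At Stage 1 the appellant must meet a more-likely-than-not showing (weight exceeds 49): on (a) the weight is 30, which does not exceed 49, so (a) does not meet the standard; on (b) the weight is 85 less the opposing 36 gives net 49, ≤ 49, so (b) does not meet the standard.
  The appellant does not carry Stage 1.
The department prevails.

stage 1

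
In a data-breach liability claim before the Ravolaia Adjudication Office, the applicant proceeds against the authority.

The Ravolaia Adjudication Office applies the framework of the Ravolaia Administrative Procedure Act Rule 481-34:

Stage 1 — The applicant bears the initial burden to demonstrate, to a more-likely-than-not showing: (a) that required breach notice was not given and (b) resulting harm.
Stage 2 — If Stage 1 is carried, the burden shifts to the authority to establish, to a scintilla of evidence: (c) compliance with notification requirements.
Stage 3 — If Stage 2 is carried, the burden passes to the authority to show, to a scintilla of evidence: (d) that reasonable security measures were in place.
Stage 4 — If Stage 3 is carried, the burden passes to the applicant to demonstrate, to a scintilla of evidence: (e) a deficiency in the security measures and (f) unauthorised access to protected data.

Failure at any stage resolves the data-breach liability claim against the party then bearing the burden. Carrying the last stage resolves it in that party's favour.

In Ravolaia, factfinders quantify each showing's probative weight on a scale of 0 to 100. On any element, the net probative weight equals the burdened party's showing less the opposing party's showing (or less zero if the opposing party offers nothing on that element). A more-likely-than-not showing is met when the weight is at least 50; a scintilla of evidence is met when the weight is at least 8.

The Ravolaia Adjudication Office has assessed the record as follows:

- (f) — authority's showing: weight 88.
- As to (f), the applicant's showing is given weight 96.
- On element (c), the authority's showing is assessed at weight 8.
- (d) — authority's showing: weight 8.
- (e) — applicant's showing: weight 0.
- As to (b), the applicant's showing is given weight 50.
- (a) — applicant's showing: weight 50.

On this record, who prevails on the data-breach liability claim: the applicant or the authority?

authority

Stage 1 — burden on applicant; standard: a more-likely-than-not showing (weight is at least 50).
    (a): 50 ≥ 50 [met]
    (b): 50 ≥ 50 [met]
  Stage 1 is satisfied; the onus moves to the authority.
Stage 2 — burden on authority; standard: a scintilla of evidence (weight is at least 8).
    (c): 8 ≥ 8 [met]
  All elements met. The authority retains the burden for Stage 3.
Stage 3 — burden on authority; standard: a scintilla of evidence (weight is at least 8).
    (d): 8 ≥ 8 [met]
  Stage 3 is satisfied; the onus moves to the applicant.
Stage 4 — burden on applicant; standard: a scintilla of evidence (weight is at least 8).
    (e): 0 < 8 [not met]
    (f): 96 − 88 = 8 ≥ 8 [met]
  Stage 4 not carried; the applicant fails its burden.
The authority prevails.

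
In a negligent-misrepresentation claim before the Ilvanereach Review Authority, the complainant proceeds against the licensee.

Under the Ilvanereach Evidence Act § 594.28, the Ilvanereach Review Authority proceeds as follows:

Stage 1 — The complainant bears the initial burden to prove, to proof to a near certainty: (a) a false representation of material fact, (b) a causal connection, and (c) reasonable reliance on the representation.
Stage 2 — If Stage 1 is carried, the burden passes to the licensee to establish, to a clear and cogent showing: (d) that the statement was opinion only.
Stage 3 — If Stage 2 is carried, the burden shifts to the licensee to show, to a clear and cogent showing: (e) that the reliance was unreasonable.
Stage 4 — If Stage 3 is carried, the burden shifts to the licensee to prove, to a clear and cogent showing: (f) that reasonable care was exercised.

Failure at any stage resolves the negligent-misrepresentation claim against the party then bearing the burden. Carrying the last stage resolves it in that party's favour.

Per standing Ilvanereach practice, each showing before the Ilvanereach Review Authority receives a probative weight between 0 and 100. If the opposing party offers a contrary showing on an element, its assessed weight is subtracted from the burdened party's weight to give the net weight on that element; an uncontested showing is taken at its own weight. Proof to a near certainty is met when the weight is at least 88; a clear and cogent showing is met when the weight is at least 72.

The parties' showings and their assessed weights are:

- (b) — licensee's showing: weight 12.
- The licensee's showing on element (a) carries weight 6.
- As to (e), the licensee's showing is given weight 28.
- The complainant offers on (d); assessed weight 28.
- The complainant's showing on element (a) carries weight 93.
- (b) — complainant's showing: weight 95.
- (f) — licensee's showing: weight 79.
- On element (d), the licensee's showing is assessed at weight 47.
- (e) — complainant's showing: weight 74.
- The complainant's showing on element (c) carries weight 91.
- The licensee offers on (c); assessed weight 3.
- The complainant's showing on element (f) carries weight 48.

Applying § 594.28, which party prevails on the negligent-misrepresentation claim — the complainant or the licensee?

Stage 1 — burden on complainant; standard: proof to a near certainty (weight is at least 88).
    (a): 93 − 6 = 87 < 88 [not met]
    (b): 95 − 12 = 83 < 88 [not met]
    (c): 91 − 3 = 88 ≥ 88 [met]
  Stage 1 not carried; the complainant fails its burden.
The analysis ends at Stage 1; the licensee prevails.

licensee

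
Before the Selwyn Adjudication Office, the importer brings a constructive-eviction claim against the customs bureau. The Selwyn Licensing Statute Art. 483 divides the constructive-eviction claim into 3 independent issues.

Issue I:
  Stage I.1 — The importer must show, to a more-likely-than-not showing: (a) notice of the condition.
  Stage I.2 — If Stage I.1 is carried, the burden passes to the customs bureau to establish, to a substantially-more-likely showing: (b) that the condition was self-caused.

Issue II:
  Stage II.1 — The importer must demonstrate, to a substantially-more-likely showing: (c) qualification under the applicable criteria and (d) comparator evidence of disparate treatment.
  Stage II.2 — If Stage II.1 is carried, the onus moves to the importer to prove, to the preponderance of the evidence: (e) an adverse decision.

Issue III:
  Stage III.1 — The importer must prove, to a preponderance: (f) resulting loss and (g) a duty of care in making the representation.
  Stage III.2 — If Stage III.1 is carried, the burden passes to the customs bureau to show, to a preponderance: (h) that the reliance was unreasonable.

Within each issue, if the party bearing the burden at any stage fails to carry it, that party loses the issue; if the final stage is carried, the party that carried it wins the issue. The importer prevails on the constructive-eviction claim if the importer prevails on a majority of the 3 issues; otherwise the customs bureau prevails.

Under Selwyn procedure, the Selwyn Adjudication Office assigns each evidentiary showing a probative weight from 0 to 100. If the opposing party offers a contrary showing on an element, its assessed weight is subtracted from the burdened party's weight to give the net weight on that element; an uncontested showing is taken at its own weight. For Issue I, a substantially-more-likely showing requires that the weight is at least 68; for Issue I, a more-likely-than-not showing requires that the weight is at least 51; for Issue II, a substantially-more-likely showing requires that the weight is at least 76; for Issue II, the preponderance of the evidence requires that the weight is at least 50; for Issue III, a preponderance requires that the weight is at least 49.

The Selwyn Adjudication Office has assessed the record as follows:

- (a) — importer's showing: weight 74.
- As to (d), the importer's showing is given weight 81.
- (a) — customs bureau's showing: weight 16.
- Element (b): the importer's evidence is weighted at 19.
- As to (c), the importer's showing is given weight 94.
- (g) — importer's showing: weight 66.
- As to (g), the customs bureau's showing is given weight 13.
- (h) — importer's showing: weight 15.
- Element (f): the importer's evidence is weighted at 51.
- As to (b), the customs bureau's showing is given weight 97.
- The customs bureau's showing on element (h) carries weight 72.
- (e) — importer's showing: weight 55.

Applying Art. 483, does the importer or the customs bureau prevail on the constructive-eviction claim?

— Issue I —
Stage I.1 — burden on importer; standard: a more-likely-than-not showing (weight is at least 51).
    (a): 74 − 16 = 58 ≥ 51 [met]
  Stage I.1 carried; the burden shifts to the customs bureau.
Stage I.2 — burden on customs bureau; standard: a substantially-more-likely showing (weight is at least 68).
    (b): 97 − 19 = 78 ≥ 68 [met]
  All elements met at the final stage.
With every stage satisfied, the customs bureau prevails on this issue.
— Issue II —
At Stage II.1 the importer must meet a substantially-more-likely showing (weight is at least 76): on (c) the weight is 94, which does reach 76, so (c) meets the standard; on (d) the weight is 81, which does reach 76, so (d) meets the standard.
  All elements met. The importer retains the burden for Stage II.2.
At Stage II.2 the importer must meet the preponderance of the evidence (weight is at least 50): on (e) the weight is 55, which does reach 50, so (e) meets the standard.
  All elements met at the final stage.
All stages carried — the importer prevails on this issue.
— Issue III —
Stage III.1 (importer, a preponderance, weight is at least 49): (f) 51 ≥ 49 — meets; (g) net 66−13=53 ≥ 49 — meets.
  All elements met. The burden passes to the customs bureau.
Stage III.2 (customs bureau, a preponderance, weight is at least 49): (h) net 72−15=57 ≥ 49 — meets.
  Stage III.2 carried; the final stage is satisfied.
With every stage satisfied, the customs bureau prevails on this issue.
Per-issue: Issue I → customs bureau; Issue II → importer; Issue III → customs bureau. The importer must prevail on a majority of issues; overall, the customs bureau prevails.

customs bureau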